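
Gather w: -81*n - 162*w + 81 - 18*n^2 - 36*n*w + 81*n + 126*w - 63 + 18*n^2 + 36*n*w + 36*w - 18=0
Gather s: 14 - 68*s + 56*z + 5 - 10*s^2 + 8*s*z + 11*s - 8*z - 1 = -10*s^2 + s*(8*z - 57) + 48*z + 18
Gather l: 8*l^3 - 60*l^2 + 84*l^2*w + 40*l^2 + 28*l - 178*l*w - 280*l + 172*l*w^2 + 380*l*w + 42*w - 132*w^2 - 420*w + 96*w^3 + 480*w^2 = 8*l^3 + l^2*(84*w - 20) + l*(172*w^2 + 202*w - 252) + 96*w^3 + 348*w^2 - 378*w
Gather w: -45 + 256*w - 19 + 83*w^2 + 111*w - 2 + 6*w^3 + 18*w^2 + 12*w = 6*w^3 + 101*w^2 + 379*w - 66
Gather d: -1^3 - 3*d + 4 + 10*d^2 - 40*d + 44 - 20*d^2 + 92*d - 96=-10*d^2 + 49*d - 49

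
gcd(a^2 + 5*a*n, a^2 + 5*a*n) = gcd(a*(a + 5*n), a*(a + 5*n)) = a^2 + 5*a*n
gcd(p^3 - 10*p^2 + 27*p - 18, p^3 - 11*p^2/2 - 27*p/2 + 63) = p^2 - 9*p + 18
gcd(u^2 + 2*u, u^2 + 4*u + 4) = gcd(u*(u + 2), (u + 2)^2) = u + 2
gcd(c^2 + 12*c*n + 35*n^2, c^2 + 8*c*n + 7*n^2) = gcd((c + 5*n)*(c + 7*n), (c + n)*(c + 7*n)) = c + 7*n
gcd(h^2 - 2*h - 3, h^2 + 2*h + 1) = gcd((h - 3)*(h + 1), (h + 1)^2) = h + 1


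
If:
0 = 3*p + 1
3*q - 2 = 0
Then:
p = -1/3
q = 2/3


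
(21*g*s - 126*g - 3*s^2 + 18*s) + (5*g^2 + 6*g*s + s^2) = 5*g^2 + 27*g*s - 126*g - 2*s^2 + 18*s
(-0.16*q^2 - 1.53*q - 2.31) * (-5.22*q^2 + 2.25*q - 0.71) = 0.8352*q^4 + 7.6266*q^3 + 8.7293*q^2 - 4.1112*q + 1.6401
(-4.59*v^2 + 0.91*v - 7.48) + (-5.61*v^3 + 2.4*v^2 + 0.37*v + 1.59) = -5.61*v^3 - 2.19*v^2 + 1.28*v - 5.89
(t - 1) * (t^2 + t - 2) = t^3 - 3*t + 2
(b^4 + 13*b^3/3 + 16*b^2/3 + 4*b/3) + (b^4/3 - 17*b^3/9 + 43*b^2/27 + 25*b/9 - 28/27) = 4*b^4/3 + 22*b^3/9 + 187*b^2/27 + 37*b/9 - 28/27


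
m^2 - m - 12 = (m - 4)*(m + 3)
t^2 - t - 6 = (t - 3)*(t + 2)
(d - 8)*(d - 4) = d^2 - 12*d + 32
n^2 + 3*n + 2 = (n + 1)*(n + 2)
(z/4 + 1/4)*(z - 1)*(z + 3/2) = z^3/4 + 3*z^2/8 - z/4 - 3/8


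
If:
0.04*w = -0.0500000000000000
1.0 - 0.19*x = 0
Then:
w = -1.25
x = 5.26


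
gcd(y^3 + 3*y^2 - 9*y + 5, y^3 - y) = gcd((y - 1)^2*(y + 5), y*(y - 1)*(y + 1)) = y - 1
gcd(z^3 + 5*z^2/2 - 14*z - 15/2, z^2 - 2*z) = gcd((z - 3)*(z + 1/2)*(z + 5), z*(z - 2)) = 1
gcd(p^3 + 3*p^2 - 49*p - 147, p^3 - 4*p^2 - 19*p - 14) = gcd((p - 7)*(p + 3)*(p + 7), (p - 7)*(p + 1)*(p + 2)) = p - 7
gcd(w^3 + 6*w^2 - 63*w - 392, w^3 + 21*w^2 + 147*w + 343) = w^2 + 14*w + 49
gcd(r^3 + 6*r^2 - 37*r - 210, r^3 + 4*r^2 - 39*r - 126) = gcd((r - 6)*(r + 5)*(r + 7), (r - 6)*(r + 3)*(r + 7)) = r^2 + r - 42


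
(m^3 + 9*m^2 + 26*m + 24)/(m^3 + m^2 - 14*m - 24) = (m + 4)/(m - 4)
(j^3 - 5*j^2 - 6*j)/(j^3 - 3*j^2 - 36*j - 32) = j*(j - 6)/(j^2 - 4*j - 32)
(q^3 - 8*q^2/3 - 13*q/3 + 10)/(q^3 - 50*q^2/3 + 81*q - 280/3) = (q^2 - q - 6)/(q^2 - 15*q + 56)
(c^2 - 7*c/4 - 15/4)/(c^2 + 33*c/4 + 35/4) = (c - 3)/(c + 7)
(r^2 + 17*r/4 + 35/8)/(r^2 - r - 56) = (r^2 + 17*r/4 + 35/8)/(r^2 - r - 56)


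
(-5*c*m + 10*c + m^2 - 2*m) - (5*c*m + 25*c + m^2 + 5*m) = -10*c*m - 15*c - 7*m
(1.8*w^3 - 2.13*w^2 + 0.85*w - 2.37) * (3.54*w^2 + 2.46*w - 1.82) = 6.372*w^5 - 3.1122*w^4 - 5.5068*w^3 - 2.4222*w^2 - 7.3772*w + 4.3134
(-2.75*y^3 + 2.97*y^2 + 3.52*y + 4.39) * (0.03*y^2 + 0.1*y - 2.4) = -0.0825*y^5 - 0.1859*y^4 + 7.0026*y^3 - 6.6443*y^2 - 8.009*y - 10.536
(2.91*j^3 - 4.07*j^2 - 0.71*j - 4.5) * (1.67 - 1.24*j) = -3.6084*j^4 + 9.9065*j^3 - 5.9165*j^2 + 4.3943*j - 7.515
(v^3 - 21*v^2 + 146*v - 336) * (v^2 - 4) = v^5 - 21*v^4 + 142*v^3 - 252*v^2 - 584*v + 1344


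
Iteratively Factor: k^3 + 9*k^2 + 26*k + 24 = (k + 2)*(k^2 + 7*k + 12) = (k + 2)*(k + 3)*(k + 4)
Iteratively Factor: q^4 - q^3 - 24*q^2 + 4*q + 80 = (q + 4)*(q^3 - 5*q^2 - 4*q + 20) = (q - 2)*(q + 4)*(q^2 - 3*q - 10) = (q - 5)*(q - 2)*(q + 4)*(q + 2)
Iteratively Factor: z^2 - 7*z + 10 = (z - 5)*(z - 2)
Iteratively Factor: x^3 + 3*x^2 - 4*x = (x + 4)*(x^2 - x) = x*(x + 4)*(x - 1)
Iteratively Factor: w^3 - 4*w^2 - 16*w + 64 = (w - 4)*(w^2 - 16) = (w - 4)*(w + 4)*(w - 4)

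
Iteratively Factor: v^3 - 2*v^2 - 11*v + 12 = (v - 1)*(v^2 - v - 12) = (v - 1)*(v + 3)*(v - 4)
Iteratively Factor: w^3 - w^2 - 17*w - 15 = (w - 5)*(w^2 + 4*w + 3) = (w - 5)*(w + 3)*(w + 1)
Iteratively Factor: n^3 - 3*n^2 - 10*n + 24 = (n + 3)*(n^2 - 6*n + 8) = (n - 2)*(n + 3)*(n - 4)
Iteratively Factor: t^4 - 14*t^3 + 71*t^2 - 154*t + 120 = (t - 3)*(t^3 - 11*t^2 + 38*t - 40) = (t - 3)*(t - 2)*(t^2 - 9*t + 20) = (t - 4)*(t - 3)*(t - 2)*(t - 5)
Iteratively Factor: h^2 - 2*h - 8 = (h - 4)*(h + 2)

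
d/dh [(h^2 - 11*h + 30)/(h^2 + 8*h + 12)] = (19*h^2 - 36*h - 372)/(h^4 + 16*h^3 + 88*h^2 + 192*h + 144)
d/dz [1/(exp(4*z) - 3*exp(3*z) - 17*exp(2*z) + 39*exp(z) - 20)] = (-4*exp(3*z) + 9*exp(2*z) + 34*exp(z) - 39)*exp(z)/(-exp(4*z) + 3*exp(3*z) + 17*exp(2*z) - 39*exp(z) + 20)^2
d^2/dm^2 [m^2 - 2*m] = 2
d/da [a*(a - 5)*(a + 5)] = 3*a^2 - 25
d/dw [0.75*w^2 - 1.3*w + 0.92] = 1.5*w - 1.3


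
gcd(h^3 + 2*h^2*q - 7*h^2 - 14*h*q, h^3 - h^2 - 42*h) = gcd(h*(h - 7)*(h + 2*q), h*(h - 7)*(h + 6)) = h^2 - 7*h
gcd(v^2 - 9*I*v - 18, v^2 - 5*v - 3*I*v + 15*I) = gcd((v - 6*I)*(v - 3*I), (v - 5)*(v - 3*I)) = v - 3*I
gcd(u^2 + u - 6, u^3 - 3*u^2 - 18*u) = u + 3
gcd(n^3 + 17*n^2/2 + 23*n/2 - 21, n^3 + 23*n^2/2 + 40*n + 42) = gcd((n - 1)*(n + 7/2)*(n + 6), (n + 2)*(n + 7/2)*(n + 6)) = n^2 + 19*n/2 + 21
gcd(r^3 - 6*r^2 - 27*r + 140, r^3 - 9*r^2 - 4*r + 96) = r - 4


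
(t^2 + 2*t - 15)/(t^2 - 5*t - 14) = (-t^2 - 2*t + 15)/(-t^2 + 5*t + 14)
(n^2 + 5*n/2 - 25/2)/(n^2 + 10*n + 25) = (n - 5/2)/(n + 5)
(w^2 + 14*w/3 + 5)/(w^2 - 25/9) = 3*(w + 3)/(3*w - 5)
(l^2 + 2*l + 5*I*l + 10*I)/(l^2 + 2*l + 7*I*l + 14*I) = (l + 5*I)/(l + 7*I)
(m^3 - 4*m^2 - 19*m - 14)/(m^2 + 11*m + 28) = (m^3 - 4*m^2 - 19*m - 14)/(m^2 + 11*m + 28)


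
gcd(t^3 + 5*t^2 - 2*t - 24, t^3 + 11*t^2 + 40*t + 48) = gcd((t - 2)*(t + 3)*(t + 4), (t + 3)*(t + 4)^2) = t^2 + 7*t + 12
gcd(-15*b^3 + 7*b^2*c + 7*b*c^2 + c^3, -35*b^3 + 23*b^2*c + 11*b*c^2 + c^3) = 5*b^2 - 4*b*c - c^2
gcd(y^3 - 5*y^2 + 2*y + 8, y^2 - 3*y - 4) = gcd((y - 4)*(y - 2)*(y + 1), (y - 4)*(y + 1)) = y^2 - 3*y - 4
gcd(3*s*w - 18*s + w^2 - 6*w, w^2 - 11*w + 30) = w - 6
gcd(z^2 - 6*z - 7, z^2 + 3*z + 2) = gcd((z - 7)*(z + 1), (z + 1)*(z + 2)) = z + 1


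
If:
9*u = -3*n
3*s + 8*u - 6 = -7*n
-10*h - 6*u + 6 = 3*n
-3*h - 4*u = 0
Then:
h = 24/49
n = 54/49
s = 20/49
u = -18/49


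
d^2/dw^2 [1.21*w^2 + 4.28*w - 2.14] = 2.42000000000000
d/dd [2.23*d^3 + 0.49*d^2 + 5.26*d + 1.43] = 6.69*d^2 + 0.98*d + 5.26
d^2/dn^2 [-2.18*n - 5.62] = 0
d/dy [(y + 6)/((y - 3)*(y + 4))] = (-y^2 - 12*y - 18)/(y^4 + 2*y^3 - 23*y^2 - 24*y + 144)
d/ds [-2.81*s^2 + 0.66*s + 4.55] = 0.66 - 5.62*s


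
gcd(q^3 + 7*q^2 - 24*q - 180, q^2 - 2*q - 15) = q - 5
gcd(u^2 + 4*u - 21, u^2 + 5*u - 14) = u + 7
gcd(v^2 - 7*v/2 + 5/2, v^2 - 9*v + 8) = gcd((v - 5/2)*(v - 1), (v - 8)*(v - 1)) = v - 1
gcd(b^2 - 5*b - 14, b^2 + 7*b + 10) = b + 2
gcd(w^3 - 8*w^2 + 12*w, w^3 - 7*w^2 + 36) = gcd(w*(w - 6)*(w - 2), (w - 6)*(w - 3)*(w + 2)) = w - 6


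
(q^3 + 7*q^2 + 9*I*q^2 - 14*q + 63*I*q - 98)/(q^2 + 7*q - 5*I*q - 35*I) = (q^2 + 9*I*q - 14)/(q - 5*I)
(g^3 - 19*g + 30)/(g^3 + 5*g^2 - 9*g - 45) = (g - 2)/(g + 3)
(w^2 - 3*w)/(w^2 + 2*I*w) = (w - 3)/(w + 2*I)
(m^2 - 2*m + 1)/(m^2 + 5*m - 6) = (m - 1)/(m + 6)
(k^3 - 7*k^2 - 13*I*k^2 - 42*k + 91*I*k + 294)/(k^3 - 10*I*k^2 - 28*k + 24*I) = (k^2 - 7*k*(1 + I) + 49*I)/(k^2 - 4*I*k - 4)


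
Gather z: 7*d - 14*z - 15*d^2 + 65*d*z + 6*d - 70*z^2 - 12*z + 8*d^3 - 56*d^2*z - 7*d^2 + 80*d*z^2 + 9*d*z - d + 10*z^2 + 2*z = 8*d^3 - 22*d^2 + 12*d + z^2*(80*d - 60) + z*(-56*d^2 + 74*d - 24)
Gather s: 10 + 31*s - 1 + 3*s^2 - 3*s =3*s^2 + 28*s + 9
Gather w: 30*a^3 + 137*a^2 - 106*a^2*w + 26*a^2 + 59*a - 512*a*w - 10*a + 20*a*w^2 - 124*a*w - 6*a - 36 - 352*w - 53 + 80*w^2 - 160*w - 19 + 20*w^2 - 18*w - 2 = 30*a^3 + 163*a^2 + 43*a + w^2*(20*a + 100) + w*(-106*a^2 - 636*a - 530) - 110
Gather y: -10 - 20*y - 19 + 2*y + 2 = -18*y - 27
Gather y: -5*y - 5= -5*y - 5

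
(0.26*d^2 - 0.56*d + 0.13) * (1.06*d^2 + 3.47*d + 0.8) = 0.2756*d^4 + 0.3086*d^3 - 1.5974*d^2 + 0.00309999999999999*d + 0.104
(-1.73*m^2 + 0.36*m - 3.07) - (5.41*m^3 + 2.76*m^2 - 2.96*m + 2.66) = -5.41*m^3 - 4.49*m^2 + 3.32*m - 5.73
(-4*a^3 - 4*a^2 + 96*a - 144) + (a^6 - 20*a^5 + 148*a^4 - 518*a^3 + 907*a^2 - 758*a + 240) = a^6 - 20*a^5 + 148*a^4 - 522*a^3 + 903*a^2 - 662*a + 96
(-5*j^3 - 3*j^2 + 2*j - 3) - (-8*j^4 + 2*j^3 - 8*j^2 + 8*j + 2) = 8*j^4 - 7*j^3 + 5*j^2 - 6*j - 5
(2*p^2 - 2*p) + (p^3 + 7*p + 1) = p^3 + 2*p^2 + 5*p + 1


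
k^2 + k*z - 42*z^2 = (k - 6*z)*(k + 7*z)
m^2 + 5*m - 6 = (m - 1)*(m + 6)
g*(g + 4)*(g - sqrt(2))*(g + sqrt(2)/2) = g^4 - sqrt(2)*g^3/2 + 4*g^3 - 2*sqrt(2)*g^2 - g^2 - 4*g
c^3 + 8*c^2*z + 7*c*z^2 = c*(c + z)*(c + 7*z)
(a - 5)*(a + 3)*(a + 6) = a^3 + 4*a^2 - 27*a - 90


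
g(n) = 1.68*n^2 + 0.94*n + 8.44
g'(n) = 3.36*n + 0.94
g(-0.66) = 8.55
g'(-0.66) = -1.28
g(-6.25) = 68.19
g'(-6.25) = -20.06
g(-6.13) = 65.81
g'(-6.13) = -19.66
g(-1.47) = 10.69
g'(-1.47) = -4.00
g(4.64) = 48.97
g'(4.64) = 16.53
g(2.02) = 17.19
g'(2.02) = 7.73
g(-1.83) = 12.35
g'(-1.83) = -5.21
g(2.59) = 22.14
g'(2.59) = 9.64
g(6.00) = 74.56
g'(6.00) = 21.10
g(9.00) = 152.98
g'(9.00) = 31.18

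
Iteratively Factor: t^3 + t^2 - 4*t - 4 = (t + 1)*(t^2 - 4) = (t + 1)*(t + 2)*(t - 2)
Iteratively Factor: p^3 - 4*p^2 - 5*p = (p + 1)*(p^2 - 5*p) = (p - 5)*(p + 1)*(p)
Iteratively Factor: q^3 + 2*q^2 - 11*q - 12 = (q + 4)*(q^2 - 2*q - 3) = (q - 3)*(q + 4)*(q + 1)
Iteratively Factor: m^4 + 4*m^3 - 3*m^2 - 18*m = (m + 3)*(m^3 + m^2 - 6*m) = (m + 3)^2*(m^2 - 2*m) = m*(m + 3)^2*(m - 2)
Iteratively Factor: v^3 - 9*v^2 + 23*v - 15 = (v - 5)*(v^2 - 4*v + 3) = (v - 5)*(v - 3)*(v - 1)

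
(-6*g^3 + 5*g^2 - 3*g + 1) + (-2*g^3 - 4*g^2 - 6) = -8*g^3 + g^2 - 3*g - 5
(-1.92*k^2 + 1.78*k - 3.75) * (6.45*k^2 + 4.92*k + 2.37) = -12.384*k^4 + 2.0346*k^3 - 19.9803*k^2 - 14.2314*k - 8.8875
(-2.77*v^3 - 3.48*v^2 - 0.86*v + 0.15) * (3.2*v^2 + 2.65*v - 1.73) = -8.864*v^5 - 18.4765*v^4 - 7.1819*v^3 + 4.2214*v^2 + 1.8853*v - 0.2595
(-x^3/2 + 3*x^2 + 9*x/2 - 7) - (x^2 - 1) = -x^3/2 + 2*x^2 + 9*x/2 - 6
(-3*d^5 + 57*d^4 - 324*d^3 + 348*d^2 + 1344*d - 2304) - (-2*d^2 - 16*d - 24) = -3*d^5 + 57*d^4 - 324*d^3 + 350*d^2 + 1360*d - 2280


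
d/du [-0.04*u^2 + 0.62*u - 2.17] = 0.62 - 0.08*u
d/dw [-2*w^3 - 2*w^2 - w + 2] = -6*w^2 - 4*w - 1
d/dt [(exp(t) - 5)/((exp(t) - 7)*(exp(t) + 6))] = (-exp(2*t) + 10*exp(t) - 47)*exp(t)/(exp(4*t) - 2*exp(3*t) - 83*exp(2*t) + 84*exp(t) + 1764)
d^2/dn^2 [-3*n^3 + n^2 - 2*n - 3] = 2 - 18*n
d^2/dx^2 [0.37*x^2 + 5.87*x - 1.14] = 0.740000000000000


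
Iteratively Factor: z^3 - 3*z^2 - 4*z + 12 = (z - 3)*(z^2 - 4) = (z - 3)*(z + 2)*(z - 2)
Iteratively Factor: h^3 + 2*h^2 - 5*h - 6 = (h + 1)*(h^2 + h - 6) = (h - 2)*(h + 1)*(h + 3)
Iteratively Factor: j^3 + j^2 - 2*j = (j - 1)*(j^2 + 2*j) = j*(j - 1)*(j + 2)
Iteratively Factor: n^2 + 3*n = (n)*(n + 3)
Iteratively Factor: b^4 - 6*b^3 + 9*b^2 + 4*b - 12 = (b - 3)*(b^3 - 3*b^2 + 4) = (b - 3)*(b - 2)*(b^2 - b - 2) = (b - 3)*(b - 2)^2*(b + 1)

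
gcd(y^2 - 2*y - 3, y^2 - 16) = 1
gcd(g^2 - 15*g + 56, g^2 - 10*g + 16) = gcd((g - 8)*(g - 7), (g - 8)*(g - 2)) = g - 8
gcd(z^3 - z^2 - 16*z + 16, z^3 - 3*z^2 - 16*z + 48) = z^2 - 16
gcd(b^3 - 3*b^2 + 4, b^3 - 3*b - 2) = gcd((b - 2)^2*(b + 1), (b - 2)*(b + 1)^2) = b^2 - b - 2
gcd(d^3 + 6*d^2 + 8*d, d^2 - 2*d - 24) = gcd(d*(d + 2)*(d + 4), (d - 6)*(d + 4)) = d + 4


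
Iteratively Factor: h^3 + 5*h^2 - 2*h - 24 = (h + 4)*(h^2 + h - 6) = (h - 2)*(h + 4)*(h + 3)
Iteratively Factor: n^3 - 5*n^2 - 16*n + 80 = (n - 4)*(n^2 - n - 20) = (n - 5)*(n - 4)*(n + 4)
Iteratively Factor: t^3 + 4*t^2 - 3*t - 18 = (t + 3)*(t^2 + t - 6) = (t + 3)^2*(t - 2)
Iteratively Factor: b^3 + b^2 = (b)*(b^2 + b) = b*(b + 1)*(b)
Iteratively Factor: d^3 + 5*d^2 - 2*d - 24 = (d - 2)*(d^2 + 7*d + 12) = (d - 2)*(d + 3)*(d + 4)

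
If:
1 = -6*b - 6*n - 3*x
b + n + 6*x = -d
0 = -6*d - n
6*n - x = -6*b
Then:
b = 221/24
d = 37/24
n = -37/4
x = -1/4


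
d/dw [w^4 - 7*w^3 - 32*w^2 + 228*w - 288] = 4*w^3 - 21*w^2 - 64*w + 228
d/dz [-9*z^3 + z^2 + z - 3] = -27*z^2 + 2*z + 1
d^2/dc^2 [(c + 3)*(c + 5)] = 2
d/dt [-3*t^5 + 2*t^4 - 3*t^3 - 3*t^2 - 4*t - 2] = -15*t^4 + 8*t^3 - 9*t^2 - 6*t - 4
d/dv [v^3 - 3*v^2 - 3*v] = 3*v^2 - 6*v - 3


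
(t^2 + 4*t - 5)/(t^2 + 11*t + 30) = (t - 1)/(t + 6)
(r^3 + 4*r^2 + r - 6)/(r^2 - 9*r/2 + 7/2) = 2*(r^2 + 5*r + 6)/(2*r - 7)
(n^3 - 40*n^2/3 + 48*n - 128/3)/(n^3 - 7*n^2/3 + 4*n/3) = (n^2 - 12*n + 32)/(n*(n - 1))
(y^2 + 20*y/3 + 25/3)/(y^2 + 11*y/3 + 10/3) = (y + 5)/(y + 2)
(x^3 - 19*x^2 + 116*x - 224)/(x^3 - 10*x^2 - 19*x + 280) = (x - 4)/(x + 5)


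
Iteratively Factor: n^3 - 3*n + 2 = (n - 1)*(n^2 + n - 2) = (n - 1)*(n + 2)*(n - 1)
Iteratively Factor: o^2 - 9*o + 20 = (o - 5)*(o - 4)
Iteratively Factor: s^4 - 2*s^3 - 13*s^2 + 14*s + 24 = (s + 1)*(s^3 - 3*s^2 - 10*s + 24) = (s - 2)*(s + 1)*(s^2 - s - 12) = (s - 4)*(s - 2)*(s + 1)*(s + 3)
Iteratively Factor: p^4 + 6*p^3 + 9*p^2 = (p)*(p^3 + 6*p^2 + 9*p) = p*(p + 3)*(p^2 + 3*p) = p^2*(p + 3)*(p + 3)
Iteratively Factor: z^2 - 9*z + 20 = (z - 4)*(z - 5)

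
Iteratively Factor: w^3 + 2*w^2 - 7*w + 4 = (w - 1)*(w^2 + 3*w - 4) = (w - 1)*(w + 4)*(w - 1)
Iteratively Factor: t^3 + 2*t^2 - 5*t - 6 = (t + 1)*(t^2 + t - 6) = (t + 1)*(t + 3)*(t - 2)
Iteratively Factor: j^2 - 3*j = (j - 3)*(j)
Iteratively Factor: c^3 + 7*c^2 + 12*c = (c + 4)*(c^2 + 3*c) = (c + 3)*(c + 4)*(c)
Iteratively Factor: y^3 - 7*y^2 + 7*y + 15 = (y + 1)*(y^2 - 8*y + 15) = (y - 5)*(y + 1)*(y - 3)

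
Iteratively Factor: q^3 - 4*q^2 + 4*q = (q)*(q^2 - 4*q + 4) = q*(q - 2)*(q - 2)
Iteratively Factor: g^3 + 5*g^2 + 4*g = (g + 1)*(g^2 + 4*g) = g*(g + 1)*(g + 4)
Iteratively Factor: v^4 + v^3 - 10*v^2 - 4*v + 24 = (v - 2)*(v^3 + 3*v^2 - 4*v - 12) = (v - 2)*(v + 3)*(v^2 - 4) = (v - 2)^2*(v + 3)*(v + 2)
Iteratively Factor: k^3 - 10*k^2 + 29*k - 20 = (k - 4)*(k^2 - 6*k + 5) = (k - 5)*(k - 4)*(k - 1)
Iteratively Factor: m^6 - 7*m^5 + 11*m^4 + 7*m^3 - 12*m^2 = (m + 1)*(m^5 - 8*m^4 + 19*m^3 - 12*m^2) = m*(m + 1)*(m^4 - 8*m^3 + 19*m^2 - 12*m) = m*(m - 1)*(m + 1)*(m^3 - 7*m^2 + 12*m) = m*(m - 3)*(m - 1)*(m + 1)*(m^2 - 4*m) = m*(m - 4)*(m - 3)*(m - 1)*(m + 1)*(m)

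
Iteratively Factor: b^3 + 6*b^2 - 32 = (b + 4)*(b^2 + 2*b - 8) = (b - 2)*(b + 4)*(b + 4)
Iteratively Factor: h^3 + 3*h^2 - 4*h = (h + 4)*(h^2 - h) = h*(h + 4)*(h - 1)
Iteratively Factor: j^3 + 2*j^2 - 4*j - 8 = (j + 2)*(j^2 - 4) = (j + 2)^2*(j - 2)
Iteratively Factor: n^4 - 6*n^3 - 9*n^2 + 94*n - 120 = (n - 5)*(n^3 - n^2 - 14*n + 24) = (n - 5)*(n + 4)*(n^2 - 5*n + 6) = (n - 5)*(n - 2)*(n + 4)*(n - 3)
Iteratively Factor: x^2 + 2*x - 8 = (x - 2)*(x + 4)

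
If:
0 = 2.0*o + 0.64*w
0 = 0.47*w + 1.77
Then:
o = 1.21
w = -3.77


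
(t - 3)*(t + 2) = t^2 - t - 6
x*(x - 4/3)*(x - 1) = x^3 - 7*x^2/3 + 4*x/3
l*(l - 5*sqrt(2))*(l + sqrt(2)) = l^3 - 4*sqrt(2)*l^2 - 10*l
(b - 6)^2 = b^2 - 12*b + 36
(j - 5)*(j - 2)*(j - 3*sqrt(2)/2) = j^3 - 7*j^2 - 3*sqrt(2)*j^2/2 + 10*j + 21*sqrt(2)*j/2 - 15*sqrt(2)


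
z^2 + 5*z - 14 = (z - 2)*(z + 7)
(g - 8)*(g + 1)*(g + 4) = g^3 - 3*g^2 - 36*g - 32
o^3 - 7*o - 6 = (o - 3)*(o + 1)*(o + 2)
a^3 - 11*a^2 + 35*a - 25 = (a - 5)^2*(a - 1)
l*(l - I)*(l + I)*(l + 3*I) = l^4 + 3*I*l^3 + l^2 + 3*I*l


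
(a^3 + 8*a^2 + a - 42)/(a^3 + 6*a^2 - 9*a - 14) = (a + 3)/(a + 1)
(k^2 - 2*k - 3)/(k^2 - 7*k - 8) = (k - 3)/(k - 8)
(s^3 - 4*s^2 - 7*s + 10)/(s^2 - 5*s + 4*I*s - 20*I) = (s^2 + s - 2)/(s + 4*I)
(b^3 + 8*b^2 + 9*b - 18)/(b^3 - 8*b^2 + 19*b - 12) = (b^2 + 9*b + 18)/(b^2 - 7*b + 12)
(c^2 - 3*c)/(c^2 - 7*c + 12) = c/(c - 4)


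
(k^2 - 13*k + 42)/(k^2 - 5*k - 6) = (k - 7)/(k + 1)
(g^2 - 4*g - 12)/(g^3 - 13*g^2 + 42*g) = (g + 2)/(g*(g - 7))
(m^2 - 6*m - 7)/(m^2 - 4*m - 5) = (m - 7)/(m - 5)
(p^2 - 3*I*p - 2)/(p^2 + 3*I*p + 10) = (p - I)/(p + 5*I)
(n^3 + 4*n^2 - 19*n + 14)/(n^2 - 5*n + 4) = (n^2 + 5*n - 14)/(n - 4)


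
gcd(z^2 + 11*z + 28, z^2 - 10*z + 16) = 1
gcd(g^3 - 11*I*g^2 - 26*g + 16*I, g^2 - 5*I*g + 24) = g - 8*I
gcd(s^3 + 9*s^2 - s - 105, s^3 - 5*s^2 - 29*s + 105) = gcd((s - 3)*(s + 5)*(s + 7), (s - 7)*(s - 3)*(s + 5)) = s^2 + 2*s - 15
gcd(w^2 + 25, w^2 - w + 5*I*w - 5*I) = w + 5*I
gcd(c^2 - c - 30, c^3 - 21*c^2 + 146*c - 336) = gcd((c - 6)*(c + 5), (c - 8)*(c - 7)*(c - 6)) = c - 6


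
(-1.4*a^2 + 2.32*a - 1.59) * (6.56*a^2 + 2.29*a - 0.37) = -9.184*a^4 + 12.0132*a^3 - 4.5996*a^2 - 4.4995*a + 0.5883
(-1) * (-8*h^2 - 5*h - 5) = 8*h^2 + 5*h + 5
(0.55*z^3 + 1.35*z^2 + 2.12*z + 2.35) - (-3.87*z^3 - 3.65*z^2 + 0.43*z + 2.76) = 4.42*z^3 + 5.0*z^2 + 1.69*z - 0.41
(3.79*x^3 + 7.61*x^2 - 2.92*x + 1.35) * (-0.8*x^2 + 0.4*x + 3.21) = -3.032*x^5 - 4.572*x^4 + 17.5459*x^3 + 22.1801*x^2 - 8.8332*x + 4.3335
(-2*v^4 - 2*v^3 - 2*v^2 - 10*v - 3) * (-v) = 2*v^5 + 2*v^4 + 2*v^3 + 10*v^2 + 3*v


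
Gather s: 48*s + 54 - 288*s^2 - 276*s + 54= -288*s^2 - 228*s + 108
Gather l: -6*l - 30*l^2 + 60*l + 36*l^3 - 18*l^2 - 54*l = 36*l^3 - 48*l^2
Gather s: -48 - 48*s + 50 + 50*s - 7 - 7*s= -5*s - 5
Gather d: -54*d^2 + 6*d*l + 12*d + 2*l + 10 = -54*d^2 + d*(6*l + 12) + 2*l + 10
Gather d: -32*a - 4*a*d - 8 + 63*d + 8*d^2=-32*a + 8*d^2 + d*(63 - 4*a) - 8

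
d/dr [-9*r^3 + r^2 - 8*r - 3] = -27*r^2 + 2*r - 8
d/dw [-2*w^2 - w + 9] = -4*w - 1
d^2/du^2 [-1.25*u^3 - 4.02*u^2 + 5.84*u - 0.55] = -7.5*u - 8.04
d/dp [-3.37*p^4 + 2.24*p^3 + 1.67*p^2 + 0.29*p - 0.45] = -13.48*p^3 + 6.72*p^2 + 3.34*p + 0.29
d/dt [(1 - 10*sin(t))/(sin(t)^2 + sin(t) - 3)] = (10*sin(t)^2 - 2*sin(t) + 29)*cos(t)/(sin(t)^2 + sin(t) - 3)^2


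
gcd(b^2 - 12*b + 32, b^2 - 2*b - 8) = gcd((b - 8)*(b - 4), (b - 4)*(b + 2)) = b - 4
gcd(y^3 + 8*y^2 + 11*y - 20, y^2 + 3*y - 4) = y^2 + 3*y - 4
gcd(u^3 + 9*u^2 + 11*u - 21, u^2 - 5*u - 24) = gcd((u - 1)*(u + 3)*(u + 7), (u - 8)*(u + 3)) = u + 3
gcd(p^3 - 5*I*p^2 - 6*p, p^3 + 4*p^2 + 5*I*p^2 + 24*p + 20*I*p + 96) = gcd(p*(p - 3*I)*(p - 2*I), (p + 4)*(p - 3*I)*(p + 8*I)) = p - 3*I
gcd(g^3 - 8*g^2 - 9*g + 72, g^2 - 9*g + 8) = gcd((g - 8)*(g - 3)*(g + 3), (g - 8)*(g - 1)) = g - 8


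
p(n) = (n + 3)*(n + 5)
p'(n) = 2*n + 8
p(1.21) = 26.14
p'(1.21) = 10.42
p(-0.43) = 11.74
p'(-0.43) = 7.14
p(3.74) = 58.91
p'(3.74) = 15.48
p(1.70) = 31.49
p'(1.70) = 11.40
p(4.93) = 78.74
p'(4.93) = 17.86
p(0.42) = 18.54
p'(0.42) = 8.84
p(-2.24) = 2.10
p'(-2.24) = 3.52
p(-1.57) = 4.90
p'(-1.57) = 4.86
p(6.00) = 99.00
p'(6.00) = 20.00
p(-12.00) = 63.00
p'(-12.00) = -16.00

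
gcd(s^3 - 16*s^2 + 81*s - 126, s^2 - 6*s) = s - 6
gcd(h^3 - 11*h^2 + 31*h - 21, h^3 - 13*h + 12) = h^2 - 4*h + 3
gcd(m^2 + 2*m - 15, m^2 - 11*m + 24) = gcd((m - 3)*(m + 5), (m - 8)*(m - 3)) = m - 3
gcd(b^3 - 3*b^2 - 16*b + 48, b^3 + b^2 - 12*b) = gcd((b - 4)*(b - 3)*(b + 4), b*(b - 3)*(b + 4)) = b^2 + b - 12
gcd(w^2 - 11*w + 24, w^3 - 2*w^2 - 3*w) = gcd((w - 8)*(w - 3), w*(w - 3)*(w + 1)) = w - 3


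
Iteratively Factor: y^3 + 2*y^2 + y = (y + 1)*(y^2 + y) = (y + 1)^2*(y)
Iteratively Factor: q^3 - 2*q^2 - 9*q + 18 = (q - 2)*(q^2 - 9) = (q - 3)*(q - 2)*(q + 3)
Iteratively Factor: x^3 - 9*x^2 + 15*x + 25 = (x - 5)*(x^2 - 4*x - 5) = (x - 5)*(x + 1)*(x - 5)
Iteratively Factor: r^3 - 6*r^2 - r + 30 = (r + 2)*(r^2 - 8*r + 15) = (r - 5)*(r + 2)*(r - 3)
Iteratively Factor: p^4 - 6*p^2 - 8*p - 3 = (p + 1)*(p^3 - p^2 - 5*p - 3) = (p + 1)^2*(p^2 - 2*p - 3) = (p - 3)*(p + 1)^2*(p + 1)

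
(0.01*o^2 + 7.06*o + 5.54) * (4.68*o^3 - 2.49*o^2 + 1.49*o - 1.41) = 0.0468*o^5 + 33.0159*o^4 + 8.3627*o^3 - 3.2893*o^2 - 1.7*o - 7.8114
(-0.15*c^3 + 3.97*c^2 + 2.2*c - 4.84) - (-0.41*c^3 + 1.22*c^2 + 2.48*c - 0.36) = 0.26*c^3 + 2.75*c^2 - 0.28*c - 4.48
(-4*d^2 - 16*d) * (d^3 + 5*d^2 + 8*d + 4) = -4*d^5 - 36*d^4 - 112*d^3 - 144*d^2 - 64*d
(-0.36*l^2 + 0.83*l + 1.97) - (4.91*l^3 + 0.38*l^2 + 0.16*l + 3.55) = -4.91*l^3 - 0.74*l^2 + 0.67*l - 1.58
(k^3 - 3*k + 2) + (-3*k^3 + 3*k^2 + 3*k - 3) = -2*k^3 + 3*k^2 - 1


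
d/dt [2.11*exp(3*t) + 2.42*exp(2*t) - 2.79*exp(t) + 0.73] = (6.33*exp(2*t) + 4.84*exp(t) - 2.79)*exp(t)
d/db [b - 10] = 1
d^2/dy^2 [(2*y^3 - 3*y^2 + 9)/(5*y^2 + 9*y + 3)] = 6*(89*y^3 + 324*y^2 + 423*y + 189)/(125*y^6 + 675*y^5 + 1440*y^4 + 1539*y^3 + 864*y^2 + 243*y + 27)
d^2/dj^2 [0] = 0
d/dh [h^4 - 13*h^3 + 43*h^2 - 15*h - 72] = 4*h^3 - 39*h^2 + 86*h - 15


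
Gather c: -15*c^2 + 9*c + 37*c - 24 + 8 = -15*c^2 + 46*c - 16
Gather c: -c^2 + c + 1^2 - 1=-c^2 + c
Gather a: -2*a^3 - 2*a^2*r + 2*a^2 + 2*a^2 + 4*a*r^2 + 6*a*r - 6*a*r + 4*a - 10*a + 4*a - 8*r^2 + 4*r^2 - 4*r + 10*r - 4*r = -2*a^3 + a^2*(4 - 2*r) + a*(4*r^2 - 2) - 4*r^2 + 2*r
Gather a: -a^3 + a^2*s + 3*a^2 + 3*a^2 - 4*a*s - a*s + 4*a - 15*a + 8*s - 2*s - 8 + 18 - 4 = -a^3 + a^2*(s + 6) + a*(-5*s - 11) + 6*s + 6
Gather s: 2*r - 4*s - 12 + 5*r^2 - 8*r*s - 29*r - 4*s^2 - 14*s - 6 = 5*r^2 - 27*r - 4*s^2 + s*(-8*r - 18) - 18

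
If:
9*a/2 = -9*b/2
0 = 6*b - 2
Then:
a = -1/3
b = 1/3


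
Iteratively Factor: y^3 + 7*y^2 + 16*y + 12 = (y + 3)*(y^2 + 4*y + 4) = (y + 2)*(y + 3)*(y + 2)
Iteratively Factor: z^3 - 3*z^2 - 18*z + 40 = (z - 2)*(z^2 - z - 20) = (z - 5)*(z - 2)*(z + 4)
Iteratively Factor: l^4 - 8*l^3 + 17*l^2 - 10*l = (l)*(l^3 - 8*l^2 + 17*l - 10) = l*(l - 5)*(l^2 - 3*l + 2) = l*(l - 5)*(l - 1)*(l - 2)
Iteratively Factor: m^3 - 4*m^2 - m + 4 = (m - 1)*(m^2 - 3*m - 4) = (m - 4)*(m - 1)*(m + 1)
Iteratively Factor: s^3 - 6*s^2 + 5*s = (s - 1)*(s^2 - 5*s) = (s - 5)*(s - 1)*(s)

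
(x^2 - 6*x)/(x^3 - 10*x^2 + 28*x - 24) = x/(x^2 - 4*x + 4)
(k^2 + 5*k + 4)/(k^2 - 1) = (k + 4)/(k - 1)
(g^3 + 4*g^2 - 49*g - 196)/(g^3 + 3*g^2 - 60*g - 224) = (g - 7)/(g - 8)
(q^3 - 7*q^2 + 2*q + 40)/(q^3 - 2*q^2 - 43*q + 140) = (q + 2)/(q + 7)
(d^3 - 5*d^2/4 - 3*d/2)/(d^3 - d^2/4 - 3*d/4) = (d - 2)/(d - 1)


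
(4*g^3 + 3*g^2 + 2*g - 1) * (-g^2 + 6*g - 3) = -4*g^5 + 21*g^4 + 4*g^3 + 4*g^2 - 12*g + 3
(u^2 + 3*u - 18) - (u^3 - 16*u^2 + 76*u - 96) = -u^3 + 17*u^2 - 73*u + 78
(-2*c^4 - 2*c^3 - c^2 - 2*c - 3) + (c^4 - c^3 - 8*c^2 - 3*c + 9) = -c^4 - 3*c^3 - 9*c^2 - 5*c + 6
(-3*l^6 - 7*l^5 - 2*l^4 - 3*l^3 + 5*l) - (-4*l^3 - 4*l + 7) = -3*l^6 - 7*l^5 - 2*l^4 + l^3 + 9*l - 7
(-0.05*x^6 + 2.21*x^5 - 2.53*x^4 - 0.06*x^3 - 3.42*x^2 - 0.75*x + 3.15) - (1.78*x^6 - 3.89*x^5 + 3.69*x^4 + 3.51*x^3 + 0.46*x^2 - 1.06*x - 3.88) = -1.83*x^6 + 6.1*x^5 - 6.22*x^4 - 3.57*x^3 - 3.88*x^2 + 0.31*x + 7.03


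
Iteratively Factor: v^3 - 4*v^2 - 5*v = (v - 5)*(v^2 + v) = v*(v - 5)*(v + 1)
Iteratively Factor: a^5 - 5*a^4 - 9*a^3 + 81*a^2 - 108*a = (a - 3)*(a^4 - 2*a^3 - 15*a^2 + 36*a) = (a - 3)*(a + 4)*(a^3 - 6*a^2 + 9*a) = (a - 3)^2*(a + 4)*(a^2 - 3*a) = a*(a - 3)^2*(a + 4)*(a - 3)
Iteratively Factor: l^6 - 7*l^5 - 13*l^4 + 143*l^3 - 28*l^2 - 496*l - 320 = (l - 4)*(l^5 - 3*l^4 - 25*l^3 + 43*l^2 + 144*l + 80) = (l - 4)*(l + 1)*(l^4 - 4*l^3 - 21*l^2 + 64*l + 80) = (l - 4)^2*(l + 1)*(l^3 - 21*l - 20) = (l - 5)*(l - 4)^2*(l + 1)*(l^2 + 5*l + 4) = (l - 5)*(l - 4)^2*(l + 1)*(l + 4)*(l + 1)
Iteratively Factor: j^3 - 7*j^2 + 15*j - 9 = (j - 3)*(j^2 - 4*j + 3) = (j - 3)*(j - 1)*(j - 3)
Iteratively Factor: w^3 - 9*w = (w + 3)*(w^2 - 3*w) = (w - 3)*(w + 3)*(w)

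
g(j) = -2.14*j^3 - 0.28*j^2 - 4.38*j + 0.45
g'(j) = -6.42*j^2 - 0.56*j - 4.38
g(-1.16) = 8.49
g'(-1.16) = -12.37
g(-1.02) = 6.90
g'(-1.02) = -10.49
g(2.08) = -29.13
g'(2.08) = -33.32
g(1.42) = -12.46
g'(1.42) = -18.12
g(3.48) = -108.37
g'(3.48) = -84.08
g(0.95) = -5.80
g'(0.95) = -10.71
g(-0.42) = 2.40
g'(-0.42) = -5.28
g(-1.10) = 7.78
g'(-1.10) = -11.53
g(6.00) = -498.15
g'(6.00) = -238.86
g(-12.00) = 3710.61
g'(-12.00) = -922.14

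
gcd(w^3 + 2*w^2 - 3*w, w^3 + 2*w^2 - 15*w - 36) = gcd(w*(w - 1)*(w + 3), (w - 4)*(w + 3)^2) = w + 3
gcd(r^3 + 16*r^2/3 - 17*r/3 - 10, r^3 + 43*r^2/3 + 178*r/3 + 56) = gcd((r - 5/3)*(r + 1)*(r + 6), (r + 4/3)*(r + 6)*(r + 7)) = r + 6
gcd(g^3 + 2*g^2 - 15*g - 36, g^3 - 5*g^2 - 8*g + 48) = g^2 - g - 12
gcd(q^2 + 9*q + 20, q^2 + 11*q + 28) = q + 4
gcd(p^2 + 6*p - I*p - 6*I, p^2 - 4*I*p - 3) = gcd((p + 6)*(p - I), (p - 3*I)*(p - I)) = p - I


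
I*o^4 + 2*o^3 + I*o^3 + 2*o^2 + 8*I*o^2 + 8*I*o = o*(o - 4*I)*(o + 2*I)*(I*o + I)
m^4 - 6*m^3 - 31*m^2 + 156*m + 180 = (m - 6)^2*(m + 1)*(m + 5)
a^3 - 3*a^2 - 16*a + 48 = (a - 4)*(a - 3)*(a + 4)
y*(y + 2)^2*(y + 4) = y^4 + 8*y^3 + 20*y^2 + 16*y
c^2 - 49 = (c - 7)*(c + 7)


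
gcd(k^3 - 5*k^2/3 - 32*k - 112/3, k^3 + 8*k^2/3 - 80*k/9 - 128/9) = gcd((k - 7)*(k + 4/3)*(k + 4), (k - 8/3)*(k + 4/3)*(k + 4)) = k^2 + 16*k/3 + 16/3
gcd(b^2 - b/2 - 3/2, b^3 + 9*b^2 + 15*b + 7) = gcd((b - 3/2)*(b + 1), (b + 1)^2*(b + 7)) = b + 1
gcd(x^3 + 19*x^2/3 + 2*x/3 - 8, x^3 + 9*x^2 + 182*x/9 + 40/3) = x^2 + 22*x/3 + 8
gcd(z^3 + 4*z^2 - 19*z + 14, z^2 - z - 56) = z + 7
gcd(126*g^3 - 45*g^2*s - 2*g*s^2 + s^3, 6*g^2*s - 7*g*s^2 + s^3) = -6*g + s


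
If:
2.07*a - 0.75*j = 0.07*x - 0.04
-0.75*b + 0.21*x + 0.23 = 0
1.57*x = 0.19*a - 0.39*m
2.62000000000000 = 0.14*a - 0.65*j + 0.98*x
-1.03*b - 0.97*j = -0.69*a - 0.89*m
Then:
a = -1.32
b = 0.43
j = -3.64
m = -2.44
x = 0.45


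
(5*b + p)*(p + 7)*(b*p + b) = 5*b^2*p^2 + 40*b^2*p + 35*b^2 + b*p^3 + 8*b*p^2 + 7*b*p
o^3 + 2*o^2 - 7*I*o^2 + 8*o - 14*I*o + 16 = (o + 2)*(o - 8*I)*(o + I)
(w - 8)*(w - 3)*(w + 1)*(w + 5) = w^4 - 5*w^3 - 37*w^2 + 89*w + 120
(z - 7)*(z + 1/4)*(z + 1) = z^3 - 23*z^2/4 - 17*z/2 - 7/4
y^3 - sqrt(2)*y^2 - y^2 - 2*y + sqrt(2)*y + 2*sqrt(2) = (y - 2)*(y + 1)*(y - sqrt(2))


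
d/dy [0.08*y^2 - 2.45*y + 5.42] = 0.16*y - 2.45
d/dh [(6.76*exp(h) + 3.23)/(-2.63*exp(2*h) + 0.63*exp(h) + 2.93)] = (17.7788*exp(2*h) + 16.9898*exp(h) + 17.7719)*exp(h)/(6.9169*exp(4*h) - 3.3138*exp(3*h) - 15.0149*exp(2*h) + 3.6918*exp(h) + 8.5849)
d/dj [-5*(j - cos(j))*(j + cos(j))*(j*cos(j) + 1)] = 5*j^3*sin(j) - 15*j^2*cos(j) - 15*j*sin(j)*cos(j)^2 - 10*j - 5*sin(2*j) + 5*cos(j)^3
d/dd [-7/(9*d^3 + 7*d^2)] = 7*(27*d + 14)/(d^3*(9*d + 7)^2)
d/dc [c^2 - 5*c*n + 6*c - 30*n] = 2*c - 5*n + 6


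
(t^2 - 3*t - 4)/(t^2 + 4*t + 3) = (t - 4)/(t + 3)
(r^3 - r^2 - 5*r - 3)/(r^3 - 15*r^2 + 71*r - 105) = (r^2 + 2*r + 1)/(r^2 - 12*r + 35)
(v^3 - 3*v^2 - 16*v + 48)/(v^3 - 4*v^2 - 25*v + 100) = (v^2 + v - 12)/(v^2 - 25)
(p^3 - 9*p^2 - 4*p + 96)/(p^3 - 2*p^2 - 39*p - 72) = (p - 4)/(p + 3)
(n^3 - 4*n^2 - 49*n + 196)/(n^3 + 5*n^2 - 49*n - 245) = (n - 4)/(n + 5)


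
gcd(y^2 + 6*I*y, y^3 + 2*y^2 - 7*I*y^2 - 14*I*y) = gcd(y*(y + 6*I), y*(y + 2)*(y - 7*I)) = y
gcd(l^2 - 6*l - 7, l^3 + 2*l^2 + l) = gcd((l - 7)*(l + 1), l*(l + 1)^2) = l + 1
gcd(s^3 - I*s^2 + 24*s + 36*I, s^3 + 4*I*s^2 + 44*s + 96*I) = s^2 - 4*I*s + 12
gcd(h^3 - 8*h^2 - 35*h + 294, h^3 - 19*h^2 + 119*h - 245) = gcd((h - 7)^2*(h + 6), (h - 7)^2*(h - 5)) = h^2 - 14*h + 49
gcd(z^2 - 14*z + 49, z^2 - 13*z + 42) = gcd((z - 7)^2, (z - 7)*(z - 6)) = z - 7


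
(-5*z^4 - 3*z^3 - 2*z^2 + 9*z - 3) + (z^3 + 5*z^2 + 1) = -5*z^4 - 2*z^3 + 3*z^2 + 9*z - 2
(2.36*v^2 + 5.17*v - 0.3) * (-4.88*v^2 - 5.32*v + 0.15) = -11.5168*v^4 - 37.7848*v^3 - 25.6864*v^2 + 2.3715*v - 0.045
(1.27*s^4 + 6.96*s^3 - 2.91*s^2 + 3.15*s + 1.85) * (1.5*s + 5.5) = 1.905*s^5 + 17.425*s^4 + 33.915*s^3 - 11.28*s^2 + 20.1*s + 10.175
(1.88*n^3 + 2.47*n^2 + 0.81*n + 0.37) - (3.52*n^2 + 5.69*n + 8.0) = 1.88*n^3 - 1.05*n^2 - 4.88*n - 7.63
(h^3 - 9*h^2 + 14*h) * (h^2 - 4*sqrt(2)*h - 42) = h^5 - 9*h^4 - 4*sqrt(2)*h^4 - 28*h^3 + 36*sqrt(2)*h^3 - 56*sqrt(2)*h^2 + 378*h^2 - 588*h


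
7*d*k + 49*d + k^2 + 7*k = (7*d + k)*(k + 7)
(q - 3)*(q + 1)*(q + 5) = q^3 + 3*q^2 - 13*q - 15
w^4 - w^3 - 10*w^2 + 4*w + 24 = (w - 3)*(w - 2)*(w + 2)^2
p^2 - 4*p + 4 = (p - 2)^2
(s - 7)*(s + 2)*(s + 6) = s^3 + s^2 - 44*s - 84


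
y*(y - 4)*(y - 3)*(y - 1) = y^4 - 8*y^3 + 19*y^2 - 12*y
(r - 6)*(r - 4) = r^2 - 10*r + 24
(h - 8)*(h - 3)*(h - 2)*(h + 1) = h^4 - 12*h^3 + 33*h^2 - 2*h - 48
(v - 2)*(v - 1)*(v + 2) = v^3 - v^2 - 4*v + 4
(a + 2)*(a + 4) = a^2 + 6*a + 8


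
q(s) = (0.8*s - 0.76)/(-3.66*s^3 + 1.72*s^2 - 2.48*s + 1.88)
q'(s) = (0.8*s - 0.76)*(10.98*s^2 - 3.44*s + 2.48)/(-3.66*s^3 + 1.72*s^2 - 2.48*s + 1.88)^2 + 0.8/(-3.66*s^3 + 1.72*s^2 - 2.48*s + 1.88) = (5.856*s^3 - 9.7208*s^2 + 2.6144*s - 0.3808)/(13.3956*s^6 - 12.5904*s^5 + 21.112*s^4 - 22.2928*s^3 + 12.6176*s^2 - 9.3248*s + 3.5344)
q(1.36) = -0.04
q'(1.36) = -0.00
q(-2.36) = -0.04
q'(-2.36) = -0.03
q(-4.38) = -0.01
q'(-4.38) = -0.01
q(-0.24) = -0.36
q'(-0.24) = -0.24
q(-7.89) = -0.00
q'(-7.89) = -0.00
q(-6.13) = -0.01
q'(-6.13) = -0.00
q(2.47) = -0.02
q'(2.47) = 0.01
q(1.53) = -0.04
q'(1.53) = 0.02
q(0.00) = -0.40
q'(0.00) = -0.11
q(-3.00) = -0.03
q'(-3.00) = -0.02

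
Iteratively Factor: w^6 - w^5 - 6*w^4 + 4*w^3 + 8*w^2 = (w + 2)*(w^5 - 3*w^4 + 4*w^2) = (w - 2)*(w + 2)*(w^4 - w^3 - 2*w^2) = w*(w - 2)*(w + 2)*(w^3 - w^2 - 2*w) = w*(w - 2)^2*(w + 2)*(w^2 + w) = w*(w - 2)^2*(w + 1)*(w + 2)*(w)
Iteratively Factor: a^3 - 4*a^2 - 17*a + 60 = (a - 3)*(a^2 - a - 20) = (a - 5)*(a - 3)*(a + 4)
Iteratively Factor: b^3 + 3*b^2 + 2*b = (b + 2)*(b^2 + b) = (b + 1)*(b + 2)*(b)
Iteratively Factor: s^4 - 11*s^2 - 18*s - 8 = (s + 1)*(s^3 - s^2 - 10*s - 8) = (s - 4)*(s + 1)*(s^2 + 3*s + 2) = (s - 4)*(s + 1)^2*(s + 2)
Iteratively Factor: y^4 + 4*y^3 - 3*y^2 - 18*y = (y + 3)*(y^3 + y^2 - 6*y) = y*(y + 3)*(y^2 + y - 6) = y*(y + 3)^2*(y - 2)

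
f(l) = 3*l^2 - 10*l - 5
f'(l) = 6*l - 10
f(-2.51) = 39.00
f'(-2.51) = -25.06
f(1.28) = -12.88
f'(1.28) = -2.32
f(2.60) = -10.72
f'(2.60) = 5.60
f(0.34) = -8.05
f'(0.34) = -7.96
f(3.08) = -7.34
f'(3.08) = 8.48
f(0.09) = -5.88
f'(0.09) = -9.46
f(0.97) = -11.88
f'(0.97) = -4.18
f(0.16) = -6.52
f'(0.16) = -9.04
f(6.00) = 43.00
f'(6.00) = 26.00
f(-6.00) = 163.00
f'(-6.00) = -46.00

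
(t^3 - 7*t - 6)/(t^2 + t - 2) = (t^2 - 2*t - 3)/(t - 1)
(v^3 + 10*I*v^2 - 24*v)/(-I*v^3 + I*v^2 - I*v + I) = v*(I*v^2 - 10*v - 24*I)/(v^3 - v^2 + v - 1)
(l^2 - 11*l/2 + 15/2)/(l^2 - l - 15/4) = 2*(l - 3)/(2*l + 3)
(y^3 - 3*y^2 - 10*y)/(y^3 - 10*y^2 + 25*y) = (y + 2)/(y - 5)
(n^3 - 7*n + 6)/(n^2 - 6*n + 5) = (n^2 + n - 6)/(n - 5)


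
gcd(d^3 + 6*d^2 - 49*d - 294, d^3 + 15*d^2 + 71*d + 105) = d + 7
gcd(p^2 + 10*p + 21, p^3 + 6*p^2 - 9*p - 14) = p + 7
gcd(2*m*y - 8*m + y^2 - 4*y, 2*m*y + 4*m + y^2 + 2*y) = 2*m + y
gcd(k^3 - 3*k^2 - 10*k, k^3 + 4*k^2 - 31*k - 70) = k^2 - 3*k - 10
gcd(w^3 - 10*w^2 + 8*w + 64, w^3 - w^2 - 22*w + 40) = w - 4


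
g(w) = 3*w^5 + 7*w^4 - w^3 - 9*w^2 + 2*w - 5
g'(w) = 15*w^4 + 28*w^3 - 3*w^2 - 18*w + 2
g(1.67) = 62.00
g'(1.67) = 210.65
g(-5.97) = -13983.62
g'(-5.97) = 13098.91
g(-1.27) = -11.71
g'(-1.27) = 1.69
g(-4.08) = -1547.08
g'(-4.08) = 2280.36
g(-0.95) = -10.78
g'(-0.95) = 4.60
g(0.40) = -5.49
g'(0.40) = -3.50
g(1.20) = 4.69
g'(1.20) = 55.57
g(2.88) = 978.21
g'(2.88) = 1626.09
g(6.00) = 31867.00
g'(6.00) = 25274.00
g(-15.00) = -1922435.00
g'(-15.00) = 664472.00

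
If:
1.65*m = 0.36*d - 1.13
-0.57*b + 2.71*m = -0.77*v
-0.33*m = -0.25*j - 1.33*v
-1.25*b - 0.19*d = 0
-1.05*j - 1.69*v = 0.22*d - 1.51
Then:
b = -0.46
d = 3.00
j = 1.18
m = -0.03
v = -0.23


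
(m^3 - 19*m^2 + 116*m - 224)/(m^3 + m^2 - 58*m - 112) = (m^2 - 11*m + 28)/(m^2 + 9*m + 14)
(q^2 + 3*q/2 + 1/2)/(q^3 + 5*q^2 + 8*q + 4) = (q + 1/2)/(q^2 + 4*q + 4)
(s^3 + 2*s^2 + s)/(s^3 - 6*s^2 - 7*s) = (s + 1)/(s - 7)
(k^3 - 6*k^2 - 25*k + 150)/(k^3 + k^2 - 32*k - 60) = (k - 5)/(k + 2)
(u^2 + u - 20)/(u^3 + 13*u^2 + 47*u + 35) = (u - 4)/(u^2 + 8*u + 7)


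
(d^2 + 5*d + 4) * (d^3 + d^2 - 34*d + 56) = d^5 + 6*d^4 - 25*d^3 - 110*d^2 + 144*d + 224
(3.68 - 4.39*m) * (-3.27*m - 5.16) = 14.3553*m^2 + 10.6188*m - 18.9888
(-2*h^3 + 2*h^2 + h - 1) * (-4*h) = 8*h^4 - 8*h^3 - 4*h^2 + 4*h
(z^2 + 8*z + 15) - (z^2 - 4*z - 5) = 12*z + 20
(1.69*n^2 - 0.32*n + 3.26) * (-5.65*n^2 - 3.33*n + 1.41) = -9.5485*n^4 - 3.8197*n^3 - 14.9705*n^2 - 11.307*n + 4.5966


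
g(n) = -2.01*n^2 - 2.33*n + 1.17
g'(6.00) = -26.45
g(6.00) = -85.17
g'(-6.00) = 21.79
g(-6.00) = -57.21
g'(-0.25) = -1.32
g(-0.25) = 1.63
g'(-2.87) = 9.21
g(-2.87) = -8.70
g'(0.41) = -3.98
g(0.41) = -0.12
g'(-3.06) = 9.97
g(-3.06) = -10.52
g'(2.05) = -10.57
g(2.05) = -12.05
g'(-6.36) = 23.24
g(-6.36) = -65.31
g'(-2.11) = 6.15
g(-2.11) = -2.86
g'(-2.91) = 9.37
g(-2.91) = -9.07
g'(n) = -4.02*n - 2.33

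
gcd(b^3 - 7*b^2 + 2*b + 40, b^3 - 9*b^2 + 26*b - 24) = b - 4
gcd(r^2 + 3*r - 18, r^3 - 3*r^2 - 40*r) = 1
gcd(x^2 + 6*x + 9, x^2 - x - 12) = x + 3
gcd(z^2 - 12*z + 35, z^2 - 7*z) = z - 7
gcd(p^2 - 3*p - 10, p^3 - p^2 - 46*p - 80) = p + 2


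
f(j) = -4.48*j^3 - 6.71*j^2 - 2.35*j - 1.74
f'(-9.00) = -970.21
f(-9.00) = 2741.82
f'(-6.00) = -405.67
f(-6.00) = 738.48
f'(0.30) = -7.59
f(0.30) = -3.17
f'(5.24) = -441.70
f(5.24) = -842.87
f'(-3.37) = -109.76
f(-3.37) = 101.44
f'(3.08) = -171.18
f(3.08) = -203.53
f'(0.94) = -26.84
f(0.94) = -13.60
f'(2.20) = -96.92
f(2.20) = -87.09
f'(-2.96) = -80.38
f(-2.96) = 62.61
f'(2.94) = -157.97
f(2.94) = -180.49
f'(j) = -13.44*j^2 - 13.42*j - 2.35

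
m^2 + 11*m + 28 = (m + 4)*(m + 7)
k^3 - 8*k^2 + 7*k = k*(k - 7)*(k - 1)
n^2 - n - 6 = (n - 3)*(n + 2)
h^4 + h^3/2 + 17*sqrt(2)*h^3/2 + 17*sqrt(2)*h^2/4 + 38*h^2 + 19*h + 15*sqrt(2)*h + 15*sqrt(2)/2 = (h + 1/2)*(h + sqrt(2)/2)*(h + 3*sqrt(2))*(h + 5*sqrt(2))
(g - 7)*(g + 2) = g^2 - 5*g - 14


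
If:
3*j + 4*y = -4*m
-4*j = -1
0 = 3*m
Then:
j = 1/4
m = 0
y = -3/16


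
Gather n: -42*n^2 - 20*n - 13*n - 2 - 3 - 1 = -42*n^2 - 33*n - 6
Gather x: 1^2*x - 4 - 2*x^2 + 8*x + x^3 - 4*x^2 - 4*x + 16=x^3 - 6*x^2 + 5*x + 12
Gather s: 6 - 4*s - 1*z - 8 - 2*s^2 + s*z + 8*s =-2*s^2 + s*(z + 4) - z - 2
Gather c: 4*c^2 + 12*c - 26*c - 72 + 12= 4*c^2 - 14*c - 60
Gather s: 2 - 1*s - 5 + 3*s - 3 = 2*s - 6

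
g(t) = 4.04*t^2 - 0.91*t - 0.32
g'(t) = 8.08*t - 0.91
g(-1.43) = 9.24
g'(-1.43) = -12.46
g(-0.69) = 2.23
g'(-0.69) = -6.49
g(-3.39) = 49.19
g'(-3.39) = -28.30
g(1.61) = 8.69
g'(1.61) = 12.10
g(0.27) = -0.27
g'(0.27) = 1.27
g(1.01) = 2.88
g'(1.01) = 7.25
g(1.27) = 5.04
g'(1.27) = 9.35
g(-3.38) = 48.91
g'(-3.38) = -28.22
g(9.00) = 318.73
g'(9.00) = 71.81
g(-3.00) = 38.77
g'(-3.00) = -25.15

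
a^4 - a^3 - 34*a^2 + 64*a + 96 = (a - 4)^2*(a + 1)*(a + 6)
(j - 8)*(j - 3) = j^2 - 11*j + 24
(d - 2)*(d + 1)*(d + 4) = d^3 + 3*d^2 - 6*d - 8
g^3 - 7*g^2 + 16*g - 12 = (g - 3)*(g - 2)^2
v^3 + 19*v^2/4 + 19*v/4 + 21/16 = (v + 1/2)*(v + 3/4)*(v + 7/2)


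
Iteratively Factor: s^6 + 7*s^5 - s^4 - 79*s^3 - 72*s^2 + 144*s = (s - 1)*(s^5 + 8*s^4 + 7*s^3 - 72*s^2 - 144*s) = (s - 3)*(s - 1)*(s^4 + 11*s^3 + 40*s^2 + 48*s) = (s - 3)*(s - 1)*(s + 4)*(s^3 + 7*s^2 + 12*s) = s*(s - 3)*(s - 1)*(s + 4)*(s^2 + 7*s + 12) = s*(s - 3)*(s - 1)*(s + 3)*(s + 4)*(s + 4)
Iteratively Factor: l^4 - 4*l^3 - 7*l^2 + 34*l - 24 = (l - 1)*(l^3 - 3*l^2 - 10*l + 24) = (l - 1)*(l + 3)*(l^2 - 6*l + 8) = (l - 4)*(l - 1)*(l + 3)*(l - 2)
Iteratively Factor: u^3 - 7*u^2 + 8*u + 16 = (u + 1)*(u^2 - 8*u + 16) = (u - 4)*(u + 1)*(u - 4)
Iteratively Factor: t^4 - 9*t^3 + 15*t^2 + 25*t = (t - 5)*(t^3 - 4*t^2 - 5*t) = (t - 5)*(t + 1)*(t^2 - 5*t) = (t - 5)^2*(t + 1)*(t)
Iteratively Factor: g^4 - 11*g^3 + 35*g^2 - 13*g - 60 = (g - 5)*(g^3 - 6*g^2 + 5*g + 12) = (g - 5)*(g - 4)*(g^2 - 2*g - 3) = (g - 5)*(g - 4)*(g + 1)*(g - 3)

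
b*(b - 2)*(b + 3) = b^3 + b^2 - 6*b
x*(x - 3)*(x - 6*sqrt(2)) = x^3 - 6*sqrt(2)*x^2 - 3*x^2 + 18*sqrt(2)*x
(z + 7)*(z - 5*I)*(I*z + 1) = I*z^3 + 6*z^2 + 7*I*z^2 + 42*z - 5*I*z - 35*I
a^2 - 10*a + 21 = (a - 7)*(a - 3)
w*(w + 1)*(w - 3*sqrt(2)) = w^3 - 3*sqrt(2)*w^2 + w^2 - 3*sqrt(2)*w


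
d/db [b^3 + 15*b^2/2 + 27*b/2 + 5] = 3*b^2 + 15*b + 27/2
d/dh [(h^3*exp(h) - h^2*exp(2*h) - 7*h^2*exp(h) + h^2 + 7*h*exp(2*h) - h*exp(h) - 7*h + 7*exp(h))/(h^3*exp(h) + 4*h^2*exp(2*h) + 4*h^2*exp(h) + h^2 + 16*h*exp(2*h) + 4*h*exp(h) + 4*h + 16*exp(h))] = (-5*h^3*exp(h) + 20*h^2*exp(h) + 11*h^2 + 158*h*exp(h) - 44*exp(2*h) - 140*exp(h))/(h^4 + 8*h^3*exp(h) + 8*h^3 + 16*h^2*exp(2*h) + 64*h^2*exp(h) + 16*h^2 + 128*h*exp(2*h) + 128*h*exp(h) + 256*exp(2*h))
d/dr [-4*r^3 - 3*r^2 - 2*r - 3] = -12*r^2 - 6*r - 2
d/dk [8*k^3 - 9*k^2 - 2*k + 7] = 24*k^2 - 18*k - 2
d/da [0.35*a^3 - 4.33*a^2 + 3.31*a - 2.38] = 1.05*a^2 - 8.66*a + 3.31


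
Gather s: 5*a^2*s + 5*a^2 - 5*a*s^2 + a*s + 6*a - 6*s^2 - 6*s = 5*a^2 + 6*a + s^2*(-5*a - 6) + s*(5*a^2 + a - 6)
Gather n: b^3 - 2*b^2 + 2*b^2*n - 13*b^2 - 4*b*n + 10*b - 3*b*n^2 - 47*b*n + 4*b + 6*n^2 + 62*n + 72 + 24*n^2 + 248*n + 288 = b^3 - 15*b^2 + 14*b + n^2*(30 - 3*b) + n*(2*b^2 - 51*b + 310) + 360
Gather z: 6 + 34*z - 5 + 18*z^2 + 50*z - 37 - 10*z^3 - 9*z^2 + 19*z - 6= -10*z^3 + 9*z^2 + 103*z - 42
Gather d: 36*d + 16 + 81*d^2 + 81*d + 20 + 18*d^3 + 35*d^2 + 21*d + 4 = 18*d^3 + 116*d^2 + 138*d + 40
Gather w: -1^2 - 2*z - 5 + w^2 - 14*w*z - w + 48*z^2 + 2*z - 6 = w^2 + w*(-14*z - 1) + 48*z^2 - 12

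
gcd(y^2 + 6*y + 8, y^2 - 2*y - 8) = y + 2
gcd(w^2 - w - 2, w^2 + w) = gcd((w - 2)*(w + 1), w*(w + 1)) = w + 1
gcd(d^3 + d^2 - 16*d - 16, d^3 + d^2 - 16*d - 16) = d^3 + d^2 - 16*d - 16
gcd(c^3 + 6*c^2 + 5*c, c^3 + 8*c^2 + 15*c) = c^2 + 5*c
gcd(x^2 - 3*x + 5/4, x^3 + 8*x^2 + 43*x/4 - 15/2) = x - 1/2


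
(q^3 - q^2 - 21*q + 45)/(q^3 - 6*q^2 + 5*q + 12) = (q^2 + 2*q - 15)/(q^2 - 3*q - 4)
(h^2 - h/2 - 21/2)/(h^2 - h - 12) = (h - 7/2)/(h - 4)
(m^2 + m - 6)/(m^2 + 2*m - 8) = (m + 3)/(m + 4)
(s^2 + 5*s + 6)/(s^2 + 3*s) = (s + 2)/s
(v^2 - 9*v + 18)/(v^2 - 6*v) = (v - 3)/v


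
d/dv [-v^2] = -2*v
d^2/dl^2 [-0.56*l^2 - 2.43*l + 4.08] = -1.12000000000000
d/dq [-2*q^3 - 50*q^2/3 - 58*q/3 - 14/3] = -6*q^2 - 100*q/3 - 58/3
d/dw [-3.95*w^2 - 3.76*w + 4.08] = -7.9*w - 3.76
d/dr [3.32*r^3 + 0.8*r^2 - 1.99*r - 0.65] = 9.96*r^2 + 1.6*r - 1.99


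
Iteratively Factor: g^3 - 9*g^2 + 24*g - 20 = (g - 2)*(g^2 - 7*g + 10) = (g - 5)*(g - 2)*(g - 2)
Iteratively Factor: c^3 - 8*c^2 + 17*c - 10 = (c - 2)*(c^2 - 6*c + 5) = (c - 2)*(c - 1)*(c - 5)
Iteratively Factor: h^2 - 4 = (h + 2)*(h - 2)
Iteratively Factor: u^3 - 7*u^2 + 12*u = (u - 3)*(u^2 - 4*u) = u*(u - 3)*(u - 4)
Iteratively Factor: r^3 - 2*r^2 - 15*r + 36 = (r - 3)*(r^2 + r - 12) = (r - 3)^2*(r + 4)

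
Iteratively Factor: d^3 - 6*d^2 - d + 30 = (d - 5)*(d^2 - d - 6) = (d - 5)*(d - 3)*(d + 2)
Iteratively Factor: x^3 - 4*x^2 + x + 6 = (x + 1)*(x^2 - 5*x + 6) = (x - 3)*(x + 1)*(x - 2)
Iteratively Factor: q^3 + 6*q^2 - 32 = (q + 4)*(q^2 + 2*q - 8) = (q + 4)^2*(q - 2)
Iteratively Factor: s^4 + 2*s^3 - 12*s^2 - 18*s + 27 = (s - 1)*(s^3 + 3*s^2 - 9*s - 27) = (s - 1)*(s + 3)*(s^2 - 9) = (s - 3)*(s - 1)*(s + 3)*(s + 3)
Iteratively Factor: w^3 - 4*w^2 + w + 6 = (w - 3)*(w^2 - w - 2) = (w - 3)*(w - 2)*(w + 1)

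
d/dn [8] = 0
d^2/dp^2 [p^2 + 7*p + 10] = 2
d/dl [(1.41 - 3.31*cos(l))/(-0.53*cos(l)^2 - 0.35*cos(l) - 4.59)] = (1.7543*cos(l)^2 - 1.4946*cos(l) - 15.6864)*sin(l)/(0.2809*cos(l)^4 + 0.371*cos(l)^3 + 4.9879*cos(l)^2 + 3.213*cos(l) + 21.0681)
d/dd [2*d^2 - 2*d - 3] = 4*d - 2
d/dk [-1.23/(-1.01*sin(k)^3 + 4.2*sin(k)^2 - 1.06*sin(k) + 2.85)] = (-3.7269*sin(k)^2 + 10.332*sin(k) - 1.3038)*cos(k)/(1.01*sin(k)^3 - 4.2*sin(k)^2 + 1.06*sin(k) - 2.85)^2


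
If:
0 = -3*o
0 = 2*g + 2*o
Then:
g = 0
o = 0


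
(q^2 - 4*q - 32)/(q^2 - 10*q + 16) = (q + 4)/(q - 2)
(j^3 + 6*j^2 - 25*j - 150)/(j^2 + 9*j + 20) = (j^2 + j - 30)/(j + 4)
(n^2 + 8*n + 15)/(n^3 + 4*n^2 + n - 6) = (n + 5)/(n^2 + n - 2)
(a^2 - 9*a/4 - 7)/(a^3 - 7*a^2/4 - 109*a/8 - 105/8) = 2*(a - 4)/(2*a^2 - 7*a - 15)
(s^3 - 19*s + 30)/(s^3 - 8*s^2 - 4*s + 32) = (s^2 + 2*s - 15)/(s^2 - 6*s - 16)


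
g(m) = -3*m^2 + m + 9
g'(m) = 1 - 6*m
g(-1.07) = 4.50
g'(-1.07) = 7.42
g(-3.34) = -27.81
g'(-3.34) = 21.04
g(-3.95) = -41.76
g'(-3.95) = 24.70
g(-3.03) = -21.57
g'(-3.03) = 19.18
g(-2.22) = -8.01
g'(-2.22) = 14.32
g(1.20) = 5.88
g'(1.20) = -6.20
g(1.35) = 4.88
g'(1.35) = -7.10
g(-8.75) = -229.44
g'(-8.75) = 53.50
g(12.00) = -411.00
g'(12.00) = -71.00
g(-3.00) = -21.00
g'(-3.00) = 19.00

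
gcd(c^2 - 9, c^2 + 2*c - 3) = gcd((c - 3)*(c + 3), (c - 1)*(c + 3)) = c + 3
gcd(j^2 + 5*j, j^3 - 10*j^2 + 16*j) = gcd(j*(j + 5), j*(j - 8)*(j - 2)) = j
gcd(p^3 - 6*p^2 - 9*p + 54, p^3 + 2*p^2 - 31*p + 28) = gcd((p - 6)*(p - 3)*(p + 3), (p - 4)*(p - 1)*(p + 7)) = 1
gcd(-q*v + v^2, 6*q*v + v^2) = v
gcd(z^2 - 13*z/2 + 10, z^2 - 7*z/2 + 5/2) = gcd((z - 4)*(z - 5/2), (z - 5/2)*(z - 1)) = z - 5/2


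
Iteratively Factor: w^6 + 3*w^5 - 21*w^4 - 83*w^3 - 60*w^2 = (w)*(w^5 + 3*w^4 - 21*w^3 - 83*w^2 - 60*w) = w^2*(w^4 + 3*w^3 - 21*w^2 - 83*w - 60) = w^2*(w - 5)*(w^3 + 8*w^2 + 19*w + 12) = w^2*(w - 5)*(w + 1)*(w^2 + 7*w + 12) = w^2*(w - 5)*(w + 1)*(w + 4)*(w + 3)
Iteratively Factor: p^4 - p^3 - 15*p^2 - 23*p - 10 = (p + 1)*(p^3 - 2*p^2 - 13*p - 10) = (p + 1)^2*(p^2 - 3*p - 10) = (p + 1)^2*(p + 2)*(p - 5)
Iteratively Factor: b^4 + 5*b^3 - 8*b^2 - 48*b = (b + 4)*(b^3 + b^2 - 12*b) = b*(b + 4)*(b^2 + b - 12) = b*(b + 4)^2*(b - 3)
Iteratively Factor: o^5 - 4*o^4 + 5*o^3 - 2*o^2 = (o - 2)*(o^4 - 2*o^3 + o^2) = (o - 2)*(o - 1)*(o^3 - o^2) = (o - 2)*(o - 1)^2*(o^2) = o*(o - 2)*(o - 1)^2*(o)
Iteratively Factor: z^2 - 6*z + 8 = (z - 4)*(z - 2)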